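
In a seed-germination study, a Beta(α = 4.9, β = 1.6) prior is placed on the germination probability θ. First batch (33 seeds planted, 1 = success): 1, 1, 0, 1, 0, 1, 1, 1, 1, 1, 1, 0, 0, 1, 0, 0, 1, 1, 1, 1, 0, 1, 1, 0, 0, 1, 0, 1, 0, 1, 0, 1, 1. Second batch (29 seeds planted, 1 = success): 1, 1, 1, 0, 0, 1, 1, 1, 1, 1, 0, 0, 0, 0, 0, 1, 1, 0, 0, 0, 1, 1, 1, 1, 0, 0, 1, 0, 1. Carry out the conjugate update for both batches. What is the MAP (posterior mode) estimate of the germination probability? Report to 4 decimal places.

The Beta prior is conjugate to a Binomial/Bernoulli likelihood; the update adds successes to α and failures to β.
After batch 1: Beta(4.9+21, 1.6+12) = Beta(25.9, 13.6).
After batch 2: Beta(25.9+16, 13.6+13) = Beta(41.9, 26.6).
Mode of Beta(a,b) for a,b>1 is (a−1)/(a+b−2) = 40.9/66.5 = 0.6150.

0.6150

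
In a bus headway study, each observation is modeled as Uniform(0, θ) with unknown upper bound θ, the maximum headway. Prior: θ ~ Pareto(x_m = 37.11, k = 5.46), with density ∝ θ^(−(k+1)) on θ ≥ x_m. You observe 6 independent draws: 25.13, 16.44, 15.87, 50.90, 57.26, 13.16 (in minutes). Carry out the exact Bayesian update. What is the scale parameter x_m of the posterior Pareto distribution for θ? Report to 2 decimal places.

A Pareto(scale x_m, shape k) prior on the upper bound θ of Uniform(0, θ) is conjugate: posterior is Pareto(max(x_m, max xᵢ), k + n).
Sample maximum = 57.26; prior scale x_m = 37.11 → posterior scale = max = 57.26.
Posterior shape = 5.46 + 6 = 11.46.
Posterior scale x_m = 57.26.

57.26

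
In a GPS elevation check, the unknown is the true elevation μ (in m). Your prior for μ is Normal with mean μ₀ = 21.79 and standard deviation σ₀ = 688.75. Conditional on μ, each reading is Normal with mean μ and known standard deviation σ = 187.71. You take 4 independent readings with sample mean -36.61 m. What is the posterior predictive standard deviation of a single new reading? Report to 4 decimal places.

209.4832

For Normal data with known variance σ², a Normal(μ₀, σ₀²) prior on μ is conjugate. Posterior precision = 1/σ₀² + n/σ²; posterior mean is the precision-weighted average of μ₀ and x̄.
σ₀² = 688.75² = 474376.5625, σ² = 187.71² = 35235.0441; σ² + n·σ₀² = 35235.0441 + 4·474376.5625 = 1932741.2941.
Posterior precision = 1/σ₀² + n/σ² = 1/474376.5625 + 4/35235.0441 = (σ² + n·σ₀²)/(σ₀²σ²) = 1932741.2941/(474376.5625·35235.0441); posterior variance σₙ² = σ₀²σ²/(σ² + n·σ₀²) = 474376.5625·35235.0441/1932741.2941 = 8648.171978.
Predictive variance for one new observation = σₙ² + σ² = 474376.5625·35235.0441/1932741.2941 + 35235.0441 = σ²·(σ₀² + 1932741.2941)/1932741.2941 = 35235.0441·2407117.8566/1932741.2941 = 43883.216078; SD = √(35235.0441·2407117.8566/1932741.2941) = 209.4832.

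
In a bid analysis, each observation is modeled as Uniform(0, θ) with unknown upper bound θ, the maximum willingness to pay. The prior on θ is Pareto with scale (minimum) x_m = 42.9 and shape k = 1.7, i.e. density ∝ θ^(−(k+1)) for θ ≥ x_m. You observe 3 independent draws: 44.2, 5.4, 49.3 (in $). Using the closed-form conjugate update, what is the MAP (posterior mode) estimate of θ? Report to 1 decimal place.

49.3

A Pareto(scale x_m, shape k) prior on the upper bound θ of Uniform(0, θ) is conjugate: posterior is Pareto(max(x_m, max xᵢ), k + n).
Sample maximum = 49.3; prior scale x_m = 42.9 → posterior scale = max = 49.3.
Posterior shape = 1.7 + 3 = 4.7.
The Pareto density is decreasing on [x_m, ∞), so the mode is x_m = 49.3.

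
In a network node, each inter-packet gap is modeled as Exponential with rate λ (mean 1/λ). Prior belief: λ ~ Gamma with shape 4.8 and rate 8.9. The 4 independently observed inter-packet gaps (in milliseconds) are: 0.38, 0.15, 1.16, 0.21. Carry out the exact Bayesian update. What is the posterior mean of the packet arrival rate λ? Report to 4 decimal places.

0.8148

With a Gamma(shape α, rate β) prior on the exponential rate λ, the posterior after n observations with total T = Σxᵢ is Gamma(α+n, β+T).
Sum of observations T = 1.90 milliseconds; n = 4.
Posterior: Gamma(4.8+4, 8.9+1.90) = Gamma(8.8, 10.80).
Posterior mean of λ = α/β = 8.8/10.80 = 0.8148.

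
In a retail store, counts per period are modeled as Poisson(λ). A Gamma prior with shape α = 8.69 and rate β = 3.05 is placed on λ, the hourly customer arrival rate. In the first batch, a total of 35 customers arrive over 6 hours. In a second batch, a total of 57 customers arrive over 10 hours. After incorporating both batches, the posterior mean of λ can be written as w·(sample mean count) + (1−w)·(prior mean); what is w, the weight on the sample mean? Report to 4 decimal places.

With a Gamma(shape α, rate β) prior, the Poisson likelihood is conjugate: the posterior is Gamma(α + ΣXᵢ, β + n).
Total number of hours: n = 6 + 10 = 16.
Posterior mean = (α₀+S)/(β₀+n) = [n/(β₀+n)]·(S/n) + [β₀/(β₀+n)]·(α₀/β₀), so only n and β₀ enter the weight.
Weight on data w = n/(β₀+n) = 16/(3.05+16) = 16/19.05 = 0.8399.

0.8399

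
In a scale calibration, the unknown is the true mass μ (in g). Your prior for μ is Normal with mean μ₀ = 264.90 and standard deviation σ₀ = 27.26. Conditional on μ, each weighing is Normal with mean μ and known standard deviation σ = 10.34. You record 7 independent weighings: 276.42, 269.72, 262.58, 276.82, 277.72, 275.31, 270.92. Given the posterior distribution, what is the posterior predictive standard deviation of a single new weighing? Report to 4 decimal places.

11.0400

For Normal data with known variance σ², a Normal(μ₀, σ₀²) prior on μ is conjugate. Posterior precision = 1/σ₀² + n/σ²; posterior mean is the precision-weighted average of μ₀ and x̄.
σ₀² = 27.26² = 743.1076, σ² = 10.34² = 106.9156; σ² + n·σ₀² = 106.9156 + 7·743.1076 = 5308.6688.
Posterior precision = 1/σ₀² + n/σ² = 1/743.1076 + 7/106.9156 = (σ² + n·σ₀²)/(σ₀²σ²) = 5308.6688/(743.1076·106.9156); posterior variance σₙ² = σ₀²σ²/(σ² + n·σ₀²) = 743.1076·106.9156/5308.6688 = 14.966049.
Predictive variance for one new observation = σₙ² + σ² = 743.1076·106.9156/5308.6688 + 106.9156 = σ²·(σ₀² + 5308.6688)/5308.6688 = 106.9156·6051.7764/5308.6688 = 121.881649; SD = √(106.9156·6051.7764/5308.6688) = 11.0400.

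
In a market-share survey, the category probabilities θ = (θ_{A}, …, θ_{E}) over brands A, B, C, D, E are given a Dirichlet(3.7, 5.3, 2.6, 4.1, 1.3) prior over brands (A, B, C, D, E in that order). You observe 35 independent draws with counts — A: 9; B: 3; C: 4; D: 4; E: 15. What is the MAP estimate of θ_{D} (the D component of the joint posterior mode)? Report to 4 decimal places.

The Dirichlet prior is conjugate to the Multinomial likelihood: each posterior αⱼ = prior αⱼ + observed count nⱼ.
Posterior concentration: (12.7, 8.3, 6.6, 8.1, 16.3), total = 52.0.
Joint mode component: (α_{D}−1)/(Σα−K) = 7.1/47.0 = 0.1511.

0.1511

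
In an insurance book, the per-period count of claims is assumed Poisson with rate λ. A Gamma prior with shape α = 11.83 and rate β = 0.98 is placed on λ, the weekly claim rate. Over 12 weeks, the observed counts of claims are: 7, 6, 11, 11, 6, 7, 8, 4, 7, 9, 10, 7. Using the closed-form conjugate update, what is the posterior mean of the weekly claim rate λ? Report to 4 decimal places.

8.0763

With a Gamma(shape α, rate β) prior, the Poisson likelihood is conjugate: the posterior is Gamma(α + ΣXᵢ, β + n).
Sum of counts S = 93 over n = 12 weeks.
Posterior: Gamma(α+S, β+n) = Gamma(11.83+93, 0.98+12) = Gamma(104.83, 12.98).
Posterior mean = α/β = 104.83/12.98 = 8.0763.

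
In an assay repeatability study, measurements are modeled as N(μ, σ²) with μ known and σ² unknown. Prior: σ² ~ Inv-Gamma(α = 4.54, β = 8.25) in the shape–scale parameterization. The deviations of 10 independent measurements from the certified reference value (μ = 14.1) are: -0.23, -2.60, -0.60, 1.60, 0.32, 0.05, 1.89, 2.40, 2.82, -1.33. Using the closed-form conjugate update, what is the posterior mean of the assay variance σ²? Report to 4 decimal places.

With known mean μ and an Inverse-Gamma(α, β) prior on σ², the Normal likelihood is conjugate: posterior is Inv-Gamma(α + n/2, β + Σ(xᵢ−μ)²/2).
Σ(xᵢ−μ)² = (-0.23)² + (-2.60)² + (-0.60)² + (1.60)² + (0.32)² + (0.05)² + (1.89)² + (2.40)² + (2.82)² + (-1.33)² = 28.8912.
Posterior: Inv-Gamma(4.54 + 10/2, 8.25 + 28.8912/2) = Inv-Gamma(9.54, 22.69560).
E[σ²|data] = β/(α−1) = 22.69560/8.54 = 2.6576.

2.6576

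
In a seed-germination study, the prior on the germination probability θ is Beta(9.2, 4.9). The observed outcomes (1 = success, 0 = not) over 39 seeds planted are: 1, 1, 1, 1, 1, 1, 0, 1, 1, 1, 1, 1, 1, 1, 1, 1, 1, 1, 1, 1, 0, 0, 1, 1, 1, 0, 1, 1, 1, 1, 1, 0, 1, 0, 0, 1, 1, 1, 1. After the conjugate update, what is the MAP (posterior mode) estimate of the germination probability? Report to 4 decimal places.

The Beta prior is conjugate to a Binomial/Bernoulli likelihood; the update adds successes to α and failures to β.
Posterior: Beta(α+k, β+n−k) = Beta(9.2+32, 4.9+7) = Beta(41.2, 11.9).
Mode of Beta(a,b) for a,b>1 is (a−1)/(a+b−2) = 40.2/51.1 = 0.7867.

0.7867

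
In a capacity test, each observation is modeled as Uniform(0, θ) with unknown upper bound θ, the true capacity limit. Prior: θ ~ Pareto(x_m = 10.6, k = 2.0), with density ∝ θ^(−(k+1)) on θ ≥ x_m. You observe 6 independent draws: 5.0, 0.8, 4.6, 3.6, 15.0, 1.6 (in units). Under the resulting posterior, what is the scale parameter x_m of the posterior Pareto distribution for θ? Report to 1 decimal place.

A Pareto(scale x_m, shape k) prior on the upper bound θ of Uniform(0, θ) is conjugate: posterior is Pareto(max(x_m, max xᵢ), k + n).
Sample maximum = 15.0; prior scale x_m = 10.6 → posterior scale = max = 15.0.
Posterior shape = 2.0 + 6 = 8.0.
Posterior scale x_m = 15.0.

15.0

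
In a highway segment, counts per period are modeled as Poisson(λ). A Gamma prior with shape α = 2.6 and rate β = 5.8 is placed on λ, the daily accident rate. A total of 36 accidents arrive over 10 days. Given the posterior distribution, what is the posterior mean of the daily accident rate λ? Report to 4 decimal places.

2.4430

With a Gamma(shape α, rate β) prior, the Poisson likelihood is conjugate: the posterior is Gamma(α + ΣXᵢ, β + n).
Posterior: Gamma(α+S, β+n) = Gamma(2.6+36, 5.8+10) = Gamma(38.6, 15.8).
Posterior mean = α/β = 38.6/15.8 = 2.4430.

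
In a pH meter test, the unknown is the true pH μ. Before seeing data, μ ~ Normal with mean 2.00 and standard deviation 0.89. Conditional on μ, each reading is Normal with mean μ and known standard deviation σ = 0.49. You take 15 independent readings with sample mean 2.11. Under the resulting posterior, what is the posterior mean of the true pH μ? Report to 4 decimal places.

2.1078

For Normal data with known variance σ², a Normal(μ₀, σ₀²) prior on μ is conjugate. Posterior precision = 1/σ₀² + n/σ²; posterior mean is the precision-weighted average of μ₀ and x̄.
n·x̄ = 15·2.11 = 31.65.
σ₀² = 0.89² = 0.7921, σ² = 0.49² = 0.2401; σ² + n·σ₀² = 0.2401 + 15·0.7921 = 12.1216.
Posterior mean = (μ₀/σ₀² + n·x̄/σ²)/(1/σ₀² + n/σ²) = (σ²·μ₀ + σ₀²·n·x̄)/(σ² + n·σ₀²) = (0.2401·2.00 + 0.7921·31.65)/12.1216 = 25.550165/12.1216 = 2.1078.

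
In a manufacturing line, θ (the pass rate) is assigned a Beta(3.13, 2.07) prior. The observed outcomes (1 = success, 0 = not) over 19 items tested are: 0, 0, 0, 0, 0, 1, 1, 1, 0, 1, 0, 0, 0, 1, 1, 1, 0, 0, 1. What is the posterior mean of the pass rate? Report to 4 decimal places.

The Beta prior is conjugate to a Binomial/Bernoulli likelihood; the update adds successes to α and failures to β.
Posterior: Beta(α+k, β+n−k) = Beta(3.13+8, 2.07+11) = Beta(11.13, 13.07).
Posterior mean = α/(α+β) = 11.13/24.20 = 0.4599.

0.4599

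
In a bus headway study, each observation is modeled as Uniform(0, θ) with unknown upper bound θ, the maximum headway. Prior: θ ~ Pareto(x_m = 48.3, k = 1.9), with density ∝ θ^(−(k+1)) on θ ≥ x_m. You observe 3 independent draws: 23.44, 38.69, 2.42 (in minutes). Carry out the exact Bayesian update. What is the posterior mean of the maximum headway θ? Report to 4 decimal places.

A Pareto(scale x_m, shape k) prior on the upper bound θ of Uniform(0, θ) is conjugate: posterior is Pareto(max(x_m, max xᵢ), k + n).
Sample maximum = 38.69; prior scale x_m = 48.3 → posterior scale = max = 48.30.
Posterior shape = 1.9 + 3 = 4.9.
E[θ|data] = k·x_m/(k−1) = 4.9·48.30/3.9 = 60.6846.

60.6846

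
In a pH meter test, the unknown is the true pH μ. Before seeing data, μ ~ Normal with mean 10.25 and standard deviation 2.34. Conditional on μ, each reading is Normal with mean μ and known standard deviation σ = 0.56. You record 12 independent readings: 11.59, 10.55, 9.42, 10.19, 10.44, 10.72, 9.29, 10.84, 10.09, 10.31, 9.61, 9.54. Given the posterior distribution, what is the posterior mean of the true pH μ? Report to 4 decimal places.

10.2160

For Normal data with known variance σ², a Normal(μ₀, σ₀²) prior on μ is conjugate. Posterior precision = 1/σ₀² + n/σ²; posterior mean is the precision-weighted average of μ₀ and x̄.
Σxᵢ = 11.59 + 10.55 + 9.42 + 10.19 + 10.44 + 10.72 + 9.29 + 10.84 + 10.09 + 10.31 + 9.61 + 9.54 = 122.59, so n·x̄ = 122.59.
σ₀² = 2.34² = 5.4756, σ² = 0.56² = 0.3136; σ² + n·σ₀² = 0.3136 + 12·5.4756 = 66.0208.
Posterior mean = (μ₀/σ₀² + n·x̄/σ²)/(1/σ₀² + n/σ²) = (σ²·μ₀ + σ₀²·n·x̄)/(σ² + n·σ₀²) = (0.3136·10.25 + 5.4756·122.59)/66.0208 = 674.468204/66.0208 = 10.2160.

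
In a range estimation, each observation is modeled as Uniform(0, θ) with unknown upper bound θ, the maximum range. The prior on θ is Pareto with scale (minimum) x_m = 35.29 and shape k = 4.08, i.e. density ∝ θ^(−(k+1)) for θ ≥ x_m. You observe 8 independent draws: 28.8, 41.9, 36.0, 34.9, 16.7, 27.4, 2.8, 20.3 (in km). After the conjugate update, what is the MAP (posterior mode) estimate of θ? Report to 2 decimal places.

41.90

A Pareto(scale x_m, shape k) prior on the upper bound θ of Uniform(0, θ) is conjugate: posterior is Pareto(max(x_m, max xᵢ), k + n).
Sample maximum = 41.9; prior scale x_m = 35.29 → posterior scale = max = 41.90.
Posterior shape = 4.08 + 8 = 12.08.
The Pareto density is decreasing on [x_m, ∞), so the mode is x_m = 41.90.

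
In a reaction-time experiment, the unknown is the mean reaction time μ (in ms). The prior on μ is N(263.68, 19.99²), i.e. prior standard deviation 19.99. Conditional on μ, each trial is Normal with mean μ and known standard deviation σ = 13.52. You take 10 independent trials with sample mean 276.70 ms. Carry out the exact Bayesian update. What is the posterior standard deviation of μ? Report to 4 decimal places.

For Normal data with known variance σ², a Normal(μ₀, σ₀²) prior on μ is conjugate. Posterior precision = 1/σ₀² + n/σ²; posterior mean is the precision-weighted average of μ₀ and x̄.
σ₀² = 19.99² = 399.6001, σ² = 13.52² = 182.7904; σ² + n·σ₀² = 182.7904 + 10·399.6001 = 4178.7914.
Posterior precision = 1/σ₀² + n/σ² = 1/399.6001 + 10/182.7904 = (σ² + n·σ₀²)/(σ₀²σ²) = 4178.7914/(399.6001·182.7904); posterior variance σₙ² = σ₀²σ²/(σ² + n·σ₀²) = 399.6001·182.7904/4178.7914 = 17.479471.
Posterior SD = √σₙ² = √(399.6001·182.7904/4178.7914) = 4.1808.

4.1808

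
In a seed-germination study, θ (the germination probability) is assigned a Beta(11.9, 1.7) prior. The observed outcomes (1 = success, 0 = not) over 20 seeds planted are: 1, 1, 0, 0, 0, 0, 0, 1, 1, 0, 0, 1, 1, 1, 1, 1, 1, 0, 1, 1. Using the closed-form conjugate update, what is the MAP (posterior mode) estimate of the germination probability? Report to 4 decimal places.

The Beta prior is conjugate to a Binomial/Bernoulli likelihood; the update adds successes to α and failures to β.
Posterior: Beta(α+k, β+n−k) = Beta(11.9+12, 1.7+8) = Beta(23.9, 9.7).
Mode of Beta(a,b) for a,b>1 is (a−1)/(a+b−2) = 22.9/31.6 = 0.7247.

0.7247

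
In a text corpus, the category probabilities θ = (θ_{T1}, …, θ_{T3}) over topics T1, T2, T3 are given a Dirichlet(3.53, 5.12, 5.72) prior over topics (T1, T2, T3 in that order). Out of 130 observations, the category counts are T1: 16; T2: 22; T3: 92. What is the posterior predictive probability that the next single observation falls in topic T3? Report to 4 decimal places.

0.6769

The Dirichlet prior is conjugate to the Multinomial likelihood: each posterior αⱼ = prior αⱼ + observed count nⱼ.
Posterior concentration: (19.53, 27.12, 97.72), total = 144.37.
P(next = T3 | data) = α_{T3}/Σα = 0.6769.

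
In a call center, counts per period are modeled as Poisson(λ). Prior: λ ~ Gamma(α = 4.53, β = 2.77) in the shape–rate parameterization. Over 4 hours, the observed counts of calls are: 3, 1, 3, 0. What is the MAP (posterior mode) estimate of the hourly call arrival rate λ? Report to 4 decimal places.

1.5554

With a Gamma(shape α, rate β) prior, the Poisson likelihood is conjugate: the posterior is Gamma(α + ΣXᵢ, β + n).
Sum of counts S = 7 over n = 4 hours.
Posterior: Gamma(α+S, β+n) = Gamma(4.53+7, 2.77+4) = Gamma(11.53, 6.77).
Mode of Gamma(α,β) for α≥1 is (α−1)/β = 10.53/6.77 = 1.5554.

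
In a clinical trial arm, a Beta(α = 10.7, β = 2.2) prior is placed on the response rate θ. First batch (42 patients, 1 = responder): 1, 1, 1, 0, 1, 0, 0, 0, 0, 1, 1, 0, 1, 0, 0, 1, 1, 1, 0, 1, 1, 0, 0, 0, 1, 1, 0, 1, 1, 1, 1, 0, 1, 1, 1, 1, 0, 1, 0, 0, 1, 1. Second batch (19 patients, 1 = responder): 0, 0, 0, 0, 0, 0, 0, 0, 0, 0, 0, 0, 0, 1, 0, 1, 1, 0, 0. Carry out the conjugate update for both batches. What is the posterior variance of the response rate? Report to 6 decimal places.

The Beta prior is conjugate to a Binomial/Bernoulli likelihood; the update adds successes to α and failures to β.
After batch 1: Beta(10.7+25, 2.2+17) = Beta(35.7, 19.2).
After batch 2: Beta(35.7+3, 19.2+16) = Beta(38.7, 35.2).
Var = αβ/((α+β)²(α+β+1)) = 38.7·35.2/(73.9²·74.9) = 0.003330.

0.003330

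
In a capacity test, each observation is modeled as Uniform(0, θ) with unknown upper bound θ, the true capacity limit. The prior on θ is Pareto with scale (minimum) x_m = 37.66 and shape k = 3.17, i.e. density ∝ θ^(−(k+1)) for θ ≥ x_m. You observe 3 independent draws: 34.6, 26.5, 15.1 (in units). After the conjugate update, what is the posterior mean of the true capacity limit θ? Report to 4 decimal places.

A Pareto(scale x_m, shape k) prior on the upper bound θ of Uniform(0, θ) is conjugate: posterior is Pareto(max(x_m, max xᵢ), k + n).
Sample maximum = 34.6; prior scale x_m = 37.66 → posterior scale = max = 37.66.
Posterior shape = 3.17 + 3 = 6.17.
E[θ|data] = k·x_m/(k−1) = 6.17·37.66/5.17 = 44.9443.

44.9443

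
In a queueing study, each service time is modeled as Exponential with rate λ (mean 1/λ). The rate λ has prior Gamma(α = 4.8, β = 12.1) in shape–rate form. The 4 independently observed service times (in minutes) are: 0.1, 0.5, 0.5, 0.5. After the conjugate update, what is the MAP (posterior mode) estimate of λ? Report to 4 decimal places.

0.5693

With a Gamma(shape α, rate β) prior on the exponential rate λ, the posterior after n observations with total T = Σxᵢ is Gamma(α+n, β+T).
Sum of observations T = 1.6 minutes; n = 4.
Posterior: Gamma(4.8+4, 12.1+1.6) = Gamma(8.8, 13.7).
Mode = (α−1)/β = 0.5693.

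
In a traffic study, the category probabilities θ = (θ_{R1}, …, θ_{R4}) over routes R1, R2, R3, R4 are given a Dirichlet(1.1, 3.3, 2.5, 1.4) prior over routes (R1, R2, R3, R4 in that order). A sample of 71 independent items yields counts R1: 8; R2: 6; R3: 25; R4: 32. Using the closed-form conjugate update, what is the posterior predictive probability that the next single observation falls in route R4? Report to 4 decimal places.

The Dirichlet prior is conjugate to the Multinomial likelihood: each posterior αⱼ = prior αⱼ + observed count nⱼ.
Posterior concentration: (9.1, 9.3, 27.5, 33.4), total = 79.3.
P(next = R4 | data) = α_{R4}/Σα = 0.4212.

0.4212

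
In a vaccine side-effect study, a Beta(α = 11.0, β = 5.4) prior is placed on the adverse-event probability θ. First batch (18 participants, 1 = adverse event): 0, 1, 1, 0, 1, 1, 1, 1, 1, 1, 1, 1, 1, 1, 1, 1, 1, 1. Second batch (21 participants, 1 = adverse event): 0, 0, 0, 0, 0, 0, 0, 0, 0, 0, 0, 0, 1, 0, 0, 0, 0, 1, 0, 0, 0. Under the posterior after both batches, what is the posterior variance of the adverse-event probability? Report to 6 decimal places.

The Beta prior is conjugate to a Binomial/Bernoulli likelihood; the update adds successes to α and failures to β.
After batch 1: Beta(11.0+16, 5.4+2) = Beta(27.0, 7.4).
After batch 2: Beta(27.0+2, 7.4+19) = Beta(29.0, 26.4).
Var = αβ/((α+β)²(α+β+1)) = 29.0·26.4/(55.4²·56.4) = 0.004423.

0.004423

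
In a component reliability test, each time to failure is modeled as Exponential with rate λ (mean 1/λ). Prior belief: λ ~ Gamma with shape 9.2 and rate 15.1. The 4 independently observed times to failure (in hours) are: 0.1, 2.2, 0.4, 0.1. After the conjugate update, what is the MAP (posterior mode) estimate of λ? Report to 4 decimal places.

0.6816

With a Gamma(shape α, rate β) prior on the exponential rate λ, the posterior after n observations with total T = Σxᵢ is Gamma(α+n, β+T).
Sum of observations T = 2.8 hours; n = 4.
Posterior: Gamma(9.2+4, 15.1+2.8) = Gamma(13.2, 17.9).
Mode = (α−1)/β = 0.6816.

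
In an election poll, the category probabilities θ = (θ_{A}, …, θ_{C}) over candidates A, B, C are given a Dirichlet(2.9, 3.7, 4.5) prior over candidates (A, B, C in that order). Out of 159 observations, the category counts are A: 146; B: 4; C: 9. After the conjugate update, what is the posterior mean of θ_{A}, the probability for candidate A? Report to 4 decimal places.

The Dirichlet prior is conjugate to the Multinomial likelihood: each posterior αⱼ = prior αⱼ + observed count nⱼ.
Posterior concentration: (148.9, 7.7, 13.5), total = 170.1.
E[θ_{A}|data] = α_{A}/Σα = 148.9/170.1 = 0.8754.

0.8754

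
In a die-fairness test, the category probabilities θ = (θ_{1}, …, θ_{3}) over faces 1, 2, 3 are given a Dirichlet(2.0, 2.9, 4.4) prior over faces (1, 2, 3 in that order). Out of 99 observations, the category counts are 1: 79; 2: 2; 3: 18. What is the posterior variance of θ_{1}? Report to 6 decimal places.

0.001725

The Dirichlet prior is conjugate to the Multinomial likelihood: each posterior αⱼ = prior αⱼ + observed count nⱼ.
Posterior concentration: (81.0, 4.9, 22.4), total = 108.3.
Var[θ_j] = α_j(Σα−α_j)/((Σα)²(Σα+1)) = 81.0·27.3/(108.3²·109.3) = 0.001725.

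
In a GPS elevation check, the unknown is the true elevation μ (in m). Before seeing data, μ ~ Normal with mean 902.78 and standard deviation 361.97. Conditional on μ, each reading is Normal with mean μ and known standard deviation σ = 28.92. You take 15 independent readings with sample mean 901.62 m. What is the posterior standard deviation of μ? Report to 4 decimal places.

For Normal data with known variance σ², a Normal(μ₀, σ₀²) prior on μ is conjugate. Posterior precision = 1/σ₀² + n/σ²; posterior mean is the precision-weighted average of μ₀ and x̄.
σ₀² = 361.97² = 131022.2809, σ² = 28.92² = 836.3664; σ² + n·σ₀² = 836.3664 + 15·131022.2809 = 1966170.5799.
Posterior precision = 1/σ₀² + n/σ² = 1/131022.2809 + 15/836.3664 = (σ² + n·σ₀²)/(σ₀²σ²) = 1966170.5799/(131022.2809·836.3664); posterior variance σₙ² = σ₀²σ²/(σ² + n·σ₀²) = 131022.2809·836.3664/1966170.5799 = 55.734042.
Posterior SD = √σₙ² = √(131022.2809·836.3664/1966170.5799) = 7.4655.

7.4655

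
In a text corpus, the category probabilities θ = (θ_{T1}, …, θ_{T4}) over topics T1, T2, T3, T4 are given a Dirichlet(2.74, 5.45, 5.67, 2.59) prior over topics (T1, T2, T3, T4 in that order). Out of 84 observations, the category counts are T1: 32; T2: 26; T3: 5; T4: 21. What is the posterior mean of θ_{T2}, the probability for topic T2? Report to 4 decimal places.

0.3131

The Dirichlet prior is conjugate to the Multinomial likelihood: each posterior αⱼ = prior αⱼ + observed count nⱼ.
Posterior concentration: (34.74, 31.45, 10.67, 23.59), total = 100.45.
E[θ_{T2}|data] = α_{T2}/Σα = 31.45/100.45 = 0.3131.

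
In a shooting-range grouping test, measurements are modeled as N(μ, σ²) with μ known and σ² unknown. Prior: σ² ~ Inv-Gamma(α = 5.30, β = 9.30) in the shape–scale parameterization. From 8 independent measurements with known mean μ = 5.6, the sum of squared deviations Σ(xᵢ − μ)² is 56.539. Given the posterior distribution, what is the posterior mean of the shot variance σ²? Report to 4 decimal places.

With known mean μ and an Inverse-Gamma(α, β) prior on σ², the Normal likelihood is conjugate: posterior is Inv-Gamma(α + n/2, β + Σ(xᵢ−μ)²/2).
Posterior: Inv-Gamma(5.30 + 8/2, 9.30 + 56.539/2) = Inv-Gamma(9.30, 37.5695).
E[σ²|data] = β/(α−1) = 37.5695/8.30 = 4.5264.

4.5264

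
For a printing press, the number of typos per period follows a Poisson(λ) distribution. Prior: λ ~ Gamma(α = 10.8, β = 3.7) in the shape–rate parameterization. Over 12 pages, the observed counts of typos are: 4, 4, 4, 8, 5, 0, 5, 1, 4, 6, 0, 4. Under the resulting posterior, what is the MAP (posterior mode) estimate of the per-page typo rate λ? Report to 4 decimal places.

3.4904

With a Gamma(shape α, rate β) prior, the Poisson likelihood is conjugate: the posterior is Gamma(α + ΣXᵢ, β + n).
Sum of counts S = 45 over n = 12 pages.
Posterior: Gamma(α+S, β+n) = Gamma(10.8+45, 3.7+12) = Gamma(55.8, 15.7).
Mode of Gamma(α,β) for α≥1 is (α−1)/β = 54.8/15.7 = 3.4904.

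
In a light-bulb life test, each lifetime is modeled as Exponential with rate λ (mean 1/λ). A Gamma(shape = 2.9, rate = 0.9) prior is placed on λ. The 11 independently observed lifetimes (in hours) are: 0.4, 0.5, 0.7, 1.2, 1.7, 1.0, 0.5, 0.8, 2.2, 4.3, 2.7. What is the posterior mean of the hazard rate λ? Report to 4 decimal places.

With a Gamma(shape α, rate β) prior on the exponential rate λ, the posterior after n observations with total T = Σxᵢ is Gamma(α+n, β+T).
Sum of observations T = 16.0 hours; n = 11.
Posterior: Gamma(2.9+11, 0.9+16.0) = Gamma(13.9, 16.9).
Posterior mean of λ = α/β = 13.9/16.9 = 0.8225.

0.8225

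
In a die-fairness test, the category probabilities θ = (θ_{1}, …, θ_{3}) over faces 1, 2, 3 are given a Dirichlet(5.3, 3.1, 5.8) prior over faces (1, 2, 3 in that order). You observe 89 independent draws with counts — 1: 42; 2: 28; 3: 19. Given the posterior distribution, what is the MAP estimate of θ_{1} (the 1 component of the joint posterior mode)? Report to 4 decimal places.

0.4621

The Dirichlet prior is conjugate to the Multinomial likelihood: each posterior αⱼ = prior αⱼ + observed count nⱼ.
Posterior concentration: (47.3, 31.1, 24.8), total = 103.2.
Joint mode component: (α_{1}−1)/(Σα−K) = 46.3/100.2 = 0.4621.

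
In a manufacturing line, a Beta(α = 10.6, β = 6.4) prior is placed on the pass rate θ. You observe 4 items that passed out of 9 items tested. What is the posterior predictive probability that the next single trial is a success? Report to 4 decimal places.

0.5615

The Beta prior is conjugate to a Binomial/Bernoulli likelihood; the update adds successes to α and failures to β.
Posterior: Beta(α+k, β+n−k) = Beta(10.6+4, 6.4+5) = Beta(14.6, 11.4).
For a single future Bernoulli trial, P(success | data) = α/(α+β) = 0.5615.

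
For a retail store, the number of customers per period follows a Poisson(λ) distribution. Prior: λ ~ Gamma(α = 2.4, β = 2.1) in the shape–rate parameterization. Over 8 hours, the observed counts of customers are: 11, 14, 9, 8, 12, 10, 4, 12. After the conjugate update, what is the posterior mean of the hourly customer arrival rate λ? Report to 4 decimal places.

With a Gamma(shape α, rate β) prior, the Poisson likelihood is conjugate: the posterior is Gamma(α + ΣXᵢ, β + n).
Sum of counts S = 80 over n = 8 hours.
Posterior: Gamma(α+S, β+n) = Gamma(2.4+80, 2.1+8) = Gamma(82.4, 10.1).
Posterior mean = α/β = 82.4/10.1 = 8.1584.

8.1584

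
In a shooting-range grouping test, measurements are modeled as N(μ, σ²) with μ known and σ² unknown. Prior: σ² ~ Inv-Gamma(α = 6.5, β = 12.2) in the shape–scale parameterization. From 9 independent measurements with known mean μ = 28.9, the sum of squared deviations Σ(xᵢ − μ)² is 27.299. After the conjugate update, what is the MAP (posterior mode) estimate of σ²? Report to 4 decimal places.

2.1541

With known mean μ and an Inverse-Gamma(α, β) prior on σ², the Normal likelihood is conjugate: posterior is Inv-Gamma(α + n/2, β + Σ(xᵢ−μ)²/2).
Posterior: Inv-Gamma(6.5 + 9/2, 12.2 + 27.299/2) = Inv-Gamma(11.00, 25.8495).
Mode = β/(α+1) = 25.8495/12.00 = 2.1541.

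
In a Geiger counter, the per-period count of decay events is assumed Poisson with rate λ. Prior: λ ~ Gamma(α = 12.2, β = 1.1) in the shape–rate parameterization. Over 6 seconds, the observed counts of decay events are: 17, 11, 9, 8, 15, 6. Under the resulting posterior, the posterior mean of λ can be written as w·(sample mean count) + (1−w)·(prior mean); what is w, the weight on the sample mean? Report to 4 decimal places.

0.8451

With a Gamma(shape α, rate β) prior, the Poisson likelihood is conjugate: the posterior is Gamma(α + ΣXᵢ, β + n).
Posterior mean = (α₀+S)/(β₀+n) = [n/(β₀+n)]·(S/n) + [β₀/(β₀+n)]·(α₀/β₀), so only n and β₀ enter the weight.
Weight on data w = n/(β₀+n) = 6/(1.1+6) = 6/7.1 = 0.8451.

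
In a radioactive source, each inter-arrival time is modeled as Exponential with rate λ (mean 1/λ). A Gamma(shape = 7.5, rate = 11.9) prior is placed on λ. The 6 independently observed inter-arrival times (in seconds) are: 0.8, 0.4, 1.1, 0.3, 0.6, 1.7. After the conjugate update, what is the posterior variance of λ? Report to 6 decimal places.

With a Gamma(shape α, rate β) prior on the exponential rate λ, the posterior after n observations with total T = Σxᵢ is Gamma(α+n, β+T).
Sum of observations T = 4.9 seconds; n = 6.
Posterior: Gamma(7.5+6, 11.9+4.9) = Gamma(13.5, 16.8).
Var = α/β² = 0.047832.

0.047832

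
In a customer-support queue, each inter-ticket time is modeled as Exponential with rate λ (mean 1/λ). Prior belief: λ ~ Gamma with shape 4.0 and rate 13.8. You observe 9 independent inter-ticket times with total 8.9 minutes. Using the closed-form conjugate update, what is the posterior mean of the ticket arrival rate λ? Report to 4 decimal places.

0.5727

With a Gamma(shape α, rate β) prior on the exponential rate λ, the posterior after n observations with total T = Σxᵢ is Gamma(α+n, β+T).
Posterior: Gamma(4.0+9, 13.8+8.9) = Gamma(13.0, 22.7).
Posterior mean of λ = α/β = 13.0/22.7 = 0.5727.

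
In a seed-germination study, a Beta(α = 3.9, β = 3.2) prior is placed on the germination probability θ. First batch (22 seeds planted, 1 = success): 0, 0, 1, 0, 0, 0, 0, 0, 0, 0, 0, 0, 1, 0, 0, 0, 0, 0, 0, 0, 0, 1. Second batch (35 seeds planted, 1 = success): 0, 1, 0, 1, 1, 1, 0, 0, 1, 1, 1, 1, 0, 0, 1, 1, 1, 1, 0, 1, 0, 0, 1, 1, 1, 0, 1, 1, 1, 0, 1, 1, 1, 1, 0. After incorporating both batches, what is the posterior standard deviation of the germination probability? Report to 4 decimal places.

The Beta prior is conjugate to a Binomial/Bernoulli likelihood; the update adds successes to α and failures to β.
After batch 1: Beta(3.9+3, 3.2+19) = Beta(6.9, 22.2).
After batch 2: Beta(6.9+23, 22.2+12) = Beta(29.9, 34.2).
Var = αβ/((α+β)²(α+β+1)) = 29.9·34.2/(64.1²·65.1) = 0.00382296; SD = √0.00382296 = 0.0618.

0.0618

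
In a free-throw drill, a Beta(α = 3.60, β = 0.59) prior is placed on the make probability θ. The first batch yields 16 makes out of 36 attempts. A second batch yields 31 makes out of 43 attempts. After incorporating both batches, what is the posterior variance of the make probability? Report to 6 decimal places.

0.002830

The Beta prior is conjugate to a Binomial/Bernoulli likelihood; the update adds successes to α and failures to β.
After batch 1: Beta(3.60+16, 0.59+20) = Beta(19.60, 20.59).
After batch 2: Beta(19.60+31, 20.59+12) = Beta(50.60, 32.59).
Var = αβ/((α+β)²(α+β+1)) = 50.60·32.59/(83.19²·84.19) = 0.002830.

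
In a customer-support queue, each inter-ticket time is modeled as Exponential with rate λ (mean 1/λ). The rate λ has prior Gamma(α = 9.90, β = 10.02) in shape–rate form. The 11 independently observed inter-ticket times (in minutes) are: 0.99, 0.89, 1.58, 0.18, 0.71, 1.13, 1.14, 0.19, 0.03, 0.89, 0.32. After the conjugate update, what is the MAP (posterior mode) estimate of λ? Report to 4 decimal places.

With a Gamma(shape α, rate β) prior on the exponential rate λ, the posterior after n observations with total T = Σxᵢ is Gamma(α+n, β+T).
Sum of observations T = 8.05 minutes; n = 11.
Posterior: Gamma(9.90+11, 10.02+8.05) = Gamma(20.90, 18.07).
Mode = (α−1)/β = 1.1013.

1.1013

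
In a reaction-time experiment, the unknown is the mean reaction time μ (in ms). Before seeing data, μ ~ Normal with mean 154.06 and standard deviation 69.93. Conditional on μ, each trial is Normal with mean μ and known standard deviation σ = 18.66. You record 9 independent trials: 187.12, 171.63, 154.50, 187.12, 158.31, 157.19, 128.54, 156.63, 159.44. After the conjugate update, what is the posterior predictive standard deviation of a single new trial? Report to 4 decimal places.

19.6616

For Normal data with known variance σ², a Normal(μ₀, σ₀²) prior on μ is conjugate. Posterior precision = 1/σ₀² + n/σ²; posterior mean is the precision-weighted average of μ₀ and x̄.
σ₀² = 69.93² = 4890.2049, σ² = 18.66² = 348.1956; σ² + n·σ₀² = 348.1956 + 9·4890.2049 = 44360.0397.
Posterior precision = 1/σ₀² + n/σ² = 1/4890.2049 + 9/348.1956 = (σ² + n·σ₀²)/(σ₀²σ²) = 44360.0397/(4890.2049·348.1956); posterior variance σₙ² = σ₀²σ²/(σ² + n·σ₀²) = 4890.2049·348.1956/44360.0397 = 38.384723.
Predictive variance for one new observation = σₙ² + σ² = 4890.2049·348.1956/44360.0397 + 348.1956 = σ²·(σ₀² + 44360.0397)/44360.0397 = 348.1956·49250.2446/44360.0397 = 386.580323; SD = √(348.1956·49250.2446/44360.0397) = 19.6616.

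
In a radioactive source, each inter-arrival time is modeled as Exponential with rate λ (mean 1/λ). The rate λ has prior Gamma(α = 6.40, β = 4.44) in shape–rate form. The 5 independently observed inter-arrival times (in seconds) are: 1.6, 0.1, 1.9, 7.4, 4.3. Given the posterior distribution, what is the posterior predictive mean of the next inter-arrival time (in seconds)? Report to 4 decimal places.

1.8981

With a Gamma(shape α, rate β) prior on the exponential rate λ, the posterior after n observations with total T = Σxᵢ is Gamma(α+n, β+T).
Sum of observations T = 15.3 seconds; n = 5.
Posterior: Gamma(6.40+5, 4.44+15.3) = Gamma(11.40, 19.74).
The predictive distribution for the next observation is Lomax; its mean is β/(α−1) = 19.74/10.40 = 1.8981.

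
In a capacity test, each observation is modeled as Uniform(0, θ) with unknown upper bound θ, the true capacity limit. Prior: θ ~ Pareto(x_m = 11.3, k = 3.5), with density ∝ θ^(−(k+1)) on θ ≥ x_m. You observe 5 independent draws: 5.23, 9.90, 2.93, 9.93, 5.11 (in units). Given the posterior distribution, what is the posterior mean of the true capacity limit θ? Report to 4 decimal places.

A Pareto(scale x_m, shape k) prior on the upper bound θ of Uniform(0, θ) is conjugate: posterior is Pareto(max(x_m, max xᵢ), k + n).
Sample maximum = 9.93; prior scale x_m = 11.3 → posterior scale = max = 11.30.
Posterior shape = 3.5 + 5 = 8.5.
E[θ|data] = k·x_m/(k−1) = 8.5·11.30/7.5 = 12.8067.

12.8067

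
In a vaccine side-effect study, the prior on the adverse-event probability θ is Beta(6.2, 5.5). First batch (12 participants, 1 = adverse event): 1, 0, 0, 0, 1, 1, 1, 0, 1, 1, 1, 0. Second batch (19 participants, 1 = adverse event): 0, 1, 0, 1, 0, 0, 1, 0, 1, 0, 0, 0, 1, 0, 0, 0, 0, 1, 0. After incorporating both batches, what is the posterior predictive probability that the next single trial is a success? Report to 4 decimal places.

The Beta prior is conjugate to a Binomial/Bernoulli likelihood; the update adds successes to α and failures to β.
After batch 1: Beta(6.2+7, 5.5+5) = Beta(13.2, 10.5).
After batch 2: Beta(13.2+6, 10.5+13) = Beta(19.2, 23.5).
For a single future Bernoulli trial, P(success | data) = α/(α+β) = 0.4496.

0.4496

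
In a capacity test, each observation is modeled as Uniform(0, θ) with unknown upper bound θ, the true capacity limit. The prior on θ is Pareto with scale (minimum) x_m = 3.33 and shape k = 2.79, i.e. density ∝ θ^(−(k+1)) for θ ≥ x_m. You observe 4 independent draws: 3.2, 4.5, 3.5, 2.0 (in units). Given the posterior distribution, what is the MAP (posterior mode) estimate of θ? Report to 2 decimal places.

4.50

A Pareto(scale x_m, shape k) prior on the upper bound θ of Uniform(0, θ) is conjugate: posterior is Pareto(max(x_m, max xᵢ), k + n).
Sample maximum = 4.5; prior scale x_m = 3.33 → posterior scale = max = 4.50.
Posterior shape = 2.79 + 4 = 6.79.
The Pareto density is decreasing on [x_m, ∞), so the mode is x_m = 4.50.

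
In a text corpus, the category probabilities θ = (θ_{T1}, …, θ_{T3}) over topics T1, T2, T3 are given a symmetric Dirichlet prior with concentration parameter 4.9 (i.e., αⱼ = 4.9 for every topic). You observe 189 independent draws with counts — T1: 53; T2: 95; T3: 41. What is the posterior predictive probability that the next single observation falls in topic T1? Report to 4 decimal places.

The Dirichlet prior is conjugate to the Multinomial likelihood: each posterior αⱼ = prior αⱼ + observed count nⱼ.
Posterior concentration: (57.9, 99.9, 45.9), total = 203.7.
P(next = T1 | data) = α_{T1}/Σα = 0.2842.

0.2842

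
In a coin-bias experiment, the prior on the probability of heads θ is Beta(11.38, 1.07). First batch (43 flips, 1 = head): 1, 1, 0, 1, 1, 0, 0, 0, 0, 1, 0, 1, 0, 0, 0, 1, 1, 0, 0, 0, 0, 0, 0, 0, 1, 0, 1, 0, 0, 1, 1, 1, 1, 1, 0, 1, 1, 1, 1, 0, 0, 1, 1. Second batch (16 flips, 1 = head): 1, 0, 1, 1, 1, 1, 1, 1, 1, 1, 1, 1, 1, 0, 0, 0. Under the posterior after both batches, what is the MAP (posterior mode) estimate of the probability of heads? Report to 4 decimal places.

0.6246

The Beta prior is conjugate to a Binomial/Bernoulli likelihood; the update adds successes to α and failures to β.
After batch 1: Beta(11.38+21, 1.07+22) = Beta(32.38, 23.07).
After batch 2: Beta(32.38+12, 23.07+4) = Beta(44.38, 27.07).
Mode of Beta(a,b) for a,b>1 is (a−1)/(a+b−2) = 43.38/69.45 = 0.6246.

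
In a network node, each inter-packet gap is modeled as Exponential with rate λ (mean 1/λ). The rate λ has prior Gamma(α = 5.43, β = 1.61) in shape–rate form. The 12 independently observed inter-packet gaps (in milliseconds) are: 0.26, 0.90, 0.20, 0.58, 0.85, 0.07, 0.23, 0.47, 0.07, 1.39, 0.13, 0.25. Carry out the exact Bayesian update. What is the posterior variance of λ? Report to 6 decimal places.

0.354700

With a Gamma(shape α, rate β) prior on the exponential rate λ, the posterior after n observations with total T = Σxᵢ is Gamma(α+n, β+T).
Sum of observations T = 5.40 milliseconds; n = 12.
Posterior: Gamma(5.43+12, 1.61+5.40) = Gamma(17.43, 7.01).
Var = α/β² = 0.354700.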